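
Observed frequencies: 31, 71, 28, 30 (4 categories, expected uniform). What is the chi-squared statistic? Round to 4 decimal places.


chi2 = sum((O-E)^2/E), E = total/4
total = 160, E = 160/4 = 40
(31 - 40)^2 / 40 = 81 / 40 = 2.025
(71 - 40)^2 / 40 = 961 / 40 = 24.025
(28 - 40)^2 / 40 = 144 / 40 = 3.6
(30 - 40)^2 / 40 = 100 / 40 = 2.5
chi2 = 32.15

32.1500


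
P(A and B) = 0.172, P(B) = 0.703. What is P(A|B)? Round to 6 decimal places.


P(A|B) = P(A and B) / P(B) = 0.172 / 0.703 = 172/703 ≈ 0.24466572

0.244666


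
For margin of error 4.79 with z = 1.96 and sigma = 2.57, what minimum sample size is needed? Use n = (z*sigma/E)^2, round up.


z*sigma/E = 1.96 * 2.57 / 4.79 ≈ 1.051608
(z*sigma/E)^2 ≈ 1.105878
round up: n = 2

2


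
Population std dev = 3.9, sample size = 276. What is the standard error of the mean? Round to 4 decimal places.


SE = sigma / sqrt(n)
sqrt(276) ≈ 16.613248
SE = 3.9 / 16.613248 ≈ 0.234752

0.2348


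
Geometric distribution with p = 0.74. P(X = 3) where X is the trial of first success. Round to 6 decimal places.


P = (1-p)^(k-1) * p
(1-p)^(k-1) = 0.26^2 = 0.0676
P = 0.0676 * 0.74 = 0.050024

0.050024


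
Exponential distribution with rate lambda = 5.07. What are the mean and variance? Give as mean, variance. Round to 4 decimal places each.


mean = 1/lam, var = 1/lam^2
mean = 1 / 5.07 = 100/507 ≈ 0.197239
lam^2 = 5.07^2 = 25.7049
var = 1 / 25.7049 ≈ 0.038903

0.1972, 0.0389


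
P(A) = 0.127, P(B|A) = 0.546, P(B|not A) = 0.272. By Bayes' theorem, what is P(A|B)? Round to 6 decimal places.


P(A|B) = P(B|A)*P(A) / P(B), P(B) = P(B|A)*P(A) + P(B|not A)*P(not A)
P(B|A)*P(A) = 0.546 * 0.127 = 0.069342
P(B|not A)*P(not A) = 0.272 * 0.873 = 0.237456
P(B) = 0.069342 + 0.237456 = 0.306798
P(A|B) = 0.069342 / 0.306798 ≈ 0.22601842

0.226018


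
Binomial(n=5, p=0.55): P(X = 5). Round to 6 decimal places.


P = C(n,k) * p^k * (1-p)^(n-k)
C(5,5) = 1
p^k = 0.55^5 ≈ 0.05032844
(1-p)^(n-k) = 0.45^0 = 1
P = 1 * 0.05032844 * 1 ≈ 0.050328

0.050328


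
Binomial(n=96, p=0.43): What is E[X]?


E[X] = n*p = 96 * 0.43 = 41.28

41.28


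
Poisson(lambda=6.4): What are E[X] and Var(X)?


E[X] = Var(X) = lambda = 6.4

6.4, 6.4


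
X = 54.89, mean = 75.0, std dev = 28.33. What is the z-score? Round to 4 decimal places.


z = (X - mu) / sigma
X - mu = 54.89 - 75.0 = -20.11
z = -20.11 / 28.33 = -2011/2833 ≈ -0.709848

-0.7098


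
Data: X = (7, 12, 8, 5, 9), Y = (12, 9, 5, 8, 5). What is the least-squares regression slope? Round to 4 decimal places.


b = sum((xi-xbar)(yi-ybar)) / sum((xi-xbar)^2)
n = 5, xbar = 41/5 = 8.2, ybar = 39/5 = 7.8
Sxy = sum((xi-xbar)(yi-ybar)) = -2.8
Sxx = sum((xi-xbar)^2) = 26.8
b = Sxy / Sxx = -7/67 ≈ -0.104478

-0.1045


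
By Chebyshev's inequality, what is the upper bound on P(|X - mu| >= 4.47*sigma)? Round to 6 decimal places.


P <= 1/k^2
k^2 = 4.47^2 = 19.9809
1/k^2 = 1 / 19.9809 ≈ 0.05004780

0.050048


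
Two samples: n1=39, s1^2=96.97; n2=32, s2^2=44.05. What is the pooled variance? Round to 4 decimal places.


sp^2 = ((n1-1)*s1^2 + (n2-1)*s2^2)/(n1+n2-2)
(n1-1)*s1^2 = 38 * 96.97 = 3684.86
(n2-1)*s2^2 = 31 * 44.05 = 1365.55
numerator = 3684.86 + 1365.55 = 5050.41
n1+n2-2 = 69
sp^2 = 5050.41 / 69 = 168347/2300 ≈ 73.194348

73.1943


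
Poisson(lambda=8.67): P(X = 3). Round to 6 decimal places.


P = e^(-lam) * lam^k / k!
e^(-8.67) ≈ 0.0001716591
lam^k = 8.67^3 = 651.714363
k! = 3! = 6
P = 0.0001716591 * 651.714363 / 6 ≈ 0.018645

0.018645


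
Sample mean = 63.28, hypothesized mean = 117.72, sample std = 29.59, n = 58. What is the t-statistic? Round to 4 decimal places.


t = (xbar - mu0) / (s/sqrt(n))
xbar - mu0 = 63.28 - 117.72 = -54.44
sqrt(58) ≈ 7.61577311
s/sqrt(n) = 29.59 / 7.61577311 ≈ 3.88535735
t = -54.44 / 3.88535735 ≈ -14.011581

-14.0116


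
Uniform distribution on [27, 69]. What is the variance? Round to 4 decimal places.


Var = (b-a)^2 / 12
(b-a)^2 = (69 - 27)^2 = 1764
Var = 1764/12 = 147

147.0000


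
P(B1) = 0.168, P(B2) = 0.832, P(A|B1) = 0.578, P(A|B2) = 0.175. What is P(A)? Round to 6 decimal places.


P(A) = P(A|B1)*P(B1) + P(A|B2)*P(B2)
P(A|B1)*P(B1) = 0.578 * 0.168 = 0.097104
P(A|B2)*P(B2) = 0.175 * 0.832 = 0.1456
P(A) = 0.097104 + 0.1456 = 0.242704

0.242704


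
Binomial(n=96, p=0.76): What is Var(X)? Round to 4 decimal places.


Var = n*p*(1-p) = 96 * 0.76 * 0.24 = 17.5104

17.5104


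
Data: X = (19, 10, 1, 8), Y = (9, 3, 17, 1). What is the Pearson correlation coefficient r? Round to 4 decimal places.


r = sum((xi-xbar)(yi-ybar)) / sqrt(sum((xi-xbar)^2) * sum((yi-ybar)^2))
n = 4, xbar = 38/4 = 9.5, ybar = 30/4 = 7.5
Sxy = sum((xi-xbar)(yi-ybar)) = -59
Sxx = sum((xi-xbar)^2) = 165
Syy = sum((yi-ybar)^2) = 155
sqrt(Sxx*Syy) ≈ 159.921856
r = Sxy / sqrt(Sxx*Syy) = -59 / 159.921856 ≈ -0.368930

-0.3689


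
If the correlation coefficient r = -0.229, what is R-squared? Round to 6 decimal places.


R^2 = r^2 = (-0.229)^2 = 0.052441

0.052441


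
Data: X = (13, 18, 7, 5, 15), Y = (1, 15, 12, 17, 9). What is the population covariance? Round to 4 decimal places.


Cov = (1/n)*sum((xi-xbar)(yi-ybar))
n = 5, xbar = 58/5 = 11.6, ybar = 54/5 = 10.8
sum((xi-xbar)(yi-ybar)) = -39.4
Cov = -39.4 / 5 = -7.88

-7.8800


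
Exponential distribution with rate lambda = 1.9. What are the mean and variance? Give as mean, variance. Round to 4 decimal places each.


mean = 1/lam, var = 1/lam^2
mean = 1 / 1.9 = 10/19 ≈ 0.526316
lam^2 = 1.9^2 = 3.61
var = 1 / 3.61 = 100/361 ≈ 0.277008

0.5263, 0.2770


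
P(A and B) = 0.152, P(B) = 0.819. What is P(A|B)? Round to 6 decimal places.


P(A|B) = P(A and B) / P(B) = 0.152 / 0.819 = 152/819 ≈ 0.18559219

0.185592


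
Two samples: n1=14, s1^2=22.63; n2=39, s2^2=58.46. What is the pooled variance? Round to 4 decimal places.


sp^2 = ((n1-1)*s1^2 + (n2-1)*s2^2)/(n1+n2-2)
(n1-1)*s1^2 = 13 * 22.63 = 294.19
(n2-1)*s2^2 = 38 * 58.46 = 2221.48
numerator = 294.19 + 2221.48 = 2515.67
n1+n2-2 = 51
sp^2 = 2515.67 / 51 = 251567/5100 ≈ 49.326863

49.3269


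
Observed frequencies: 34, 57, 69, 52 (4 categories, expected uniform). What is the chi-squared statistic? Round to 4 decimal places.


chi2 = sum((O-E)^2/E), E = total/4
total = 212, E = 212/4 = 53
(34 - 53)^2 / 53 = 361 / 53 = 361/53 ≈ 6.811321
(57 - 53)^2 / 53 = 16 / 53 = 16/53 ≈ 0.301887
(69 - 53)^2 / 53 = 256 / 53 = 256/53 ≈ 4.830189
(52 - 53)^2 / 53 = 1 / 53 = 1/53 ≈ 0.018868
chi2 = 634/53 ≈ 11.962264

11.9623


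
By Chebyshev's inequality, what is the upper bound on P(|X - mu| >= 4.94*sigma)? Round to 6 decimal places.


P <= 1/k^2
k^2 = 4.94^2 = 24.4036
1/k^2 = 1 / 24.4036 ≈ 0.04097756

0.040978


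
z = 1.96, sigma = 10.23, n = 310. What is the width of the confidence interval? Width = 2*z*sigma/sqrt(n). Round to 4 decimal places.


width = 2*z*sigma/sqrt(n)
2*z*sigma = 2 * 1.96 * 10.23 = 40.1016
sqrt(310) ≈ 17.606817
width = 40.1016 / 17.606817 ≈ 2.277618

2.2776


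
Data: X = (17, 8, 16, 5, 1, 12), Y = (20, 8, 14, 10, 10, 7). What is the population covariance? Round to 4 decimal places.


Cov = (1/n)*sum((xi-xbar)(yi-ybar))
n = 6, xbar = 59/6 ≈ 9.833333, ybar = 69/6 = 11.5
sum((xi-xbar)(yi-ybar)) = 93.5
Cov = 93.5 / 6 = 187/12 ≈ 15.583333

15.5833


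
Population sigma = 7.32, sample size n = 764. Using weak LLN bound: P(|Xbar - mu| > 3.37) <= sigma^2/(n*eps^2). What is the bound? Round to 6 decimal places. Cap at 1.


bound = min(1, sigma^2/(n*eps^2))
sigma^2 = 7.32^2 = 53.5824
n*eps^2 = 764 * 3.37^2 = 764 * 11.3569 = 8676.6716
sigma^2/(n*eps^2) = 53.5824 / 8676.6716 ≈ 0.00617546

0.006175


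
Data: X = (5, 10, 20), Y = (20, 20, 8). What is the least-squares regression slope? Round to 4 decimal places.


b = sum((xi-xbar)(yi-ybar)) / sum((xi-xbar)^2)
n = 3, xbar = 35/3 ≈ 11.666667, ybar = 48/3 = 16
Sxy = sum((xi-xbar)(yi-ybar)) = -100
Sxx = sum((xi-xbar)^2) = 350/3 ≈ 116.666667
b = Sxy / Sxx = -6/7 ≈ -0.857143

-0.8571


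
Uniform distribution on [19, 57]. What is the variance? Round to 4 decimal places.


Var = (b-a)^2 / 12
(b-a)^2 = (57 - 19)^2 = 1444
Var = 1444/12 ≈ 120.333333

120.3333


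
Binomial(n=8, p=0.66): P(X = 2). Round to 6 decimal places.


P = C(n,k) * p^k * (1-p)^(n-k)
C(8,2) = 28
p^k = 0.66^2 = 0.4356
(1-p)^(n-k) = 0.34^6 ≈ 0.001544804
P = 28 * 0.4356 * 0.001544804 ≈ 0.018842

0.018842


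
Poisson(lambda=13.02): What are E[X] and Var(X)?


E[X] = Var(X) = lambda = 13.02

13.02, 13.02


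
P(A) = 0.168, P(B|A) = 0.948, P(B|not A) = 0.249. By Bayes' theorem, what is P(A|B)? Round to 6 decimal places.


P(A|B) = P(B|A)*P(A) / P(B), P(B) = P(B|A)*P(A) + P(B|not A)*P(not A)
P(B|A)*P(A) = 0.948 * 0.168 = 0.159264
P(B|not A)*P(not A) = 0.249 * 0.832 = 0.207168
P(B) = 0.159264 + 0.207168 = 0.366432
P(A|B) = 0.159264 / 0.366432 = 1659/3817 ≈ 0.43463453

0.434635


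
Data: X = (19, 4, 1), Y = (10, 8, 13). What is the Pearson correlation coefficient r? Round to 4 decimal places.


r = sum((xi-xbar)(yi-ybar)) / sqrt(sum((xi-xbar)^2) * sum((yi-ybar)^2))
n = 3, xbar = 24/3 = 8, ybar = 31/3 ≈ 10.333333
Sxy = sum((xi-xbar)(yi-ybar)) = -13
Sxx = sum((xi-xbar)^2) = 186
Syy = sum((yi-ybar)^2) = 38/3 ≈ 12.666667
sqrt(Sxx*Syy) ≈ 48.538644
r = Sxy / sqrt(Sxx*Syy) = -13 / 48.538644 ≈ -0.267828

-0.2678


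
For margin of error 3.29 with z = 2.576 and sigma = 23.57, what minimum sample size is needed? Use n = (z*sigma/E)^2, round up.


z*sigma/E = 2.576 * 23.57 / 3.29 = 108422/5875 ≈ 18.454809
(z*sigma/E)^2 ≈ 340.579957
round up: n = 341

341


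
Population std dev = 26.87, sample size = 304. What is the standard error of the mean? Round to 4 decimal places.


SE = sigma / sqrt(n)
sqrt(304) ≈ 17.435596
SE = 26.87 / 17.435596 ≈ 1.541100

1.5411


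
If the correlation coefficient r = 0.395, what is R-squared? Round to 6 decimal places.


R^2 = r^2 = (0.395)^2 = 0.156025

0.156025


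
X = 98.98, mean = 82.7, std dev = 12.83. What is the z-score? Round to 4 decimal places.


z = (X - mu) / sigma
X - mu = 98.98 - 82.7 = 16.28
z = 16.28 / 12.83 = 1628/1283 ≈ 1.268901

1.2689


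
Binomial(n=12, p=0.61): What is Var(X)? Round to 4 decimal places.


Var = n*p*(1-p) = 12 * 0.61 * 0.39 = 2.8548

2.8548


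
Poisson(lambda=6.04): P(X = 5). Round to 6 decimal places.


P = e^(-lam) * lam^k / k!
e^(-6.04) ≈ 0.002381559
lam^k = 6.04^5 ≈ 8038.679117
k! = 5! = 120
P = 0.002381559 * 8038.679117 / 120 ≈ 0.159538

0.159538


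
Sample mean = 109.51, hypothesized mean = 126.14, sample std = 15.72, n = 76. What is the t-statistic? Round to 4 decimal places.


t = (xbar - mu0) / (s/sqrt(n))
xbar - mu0 = 109.51 - 126.14 = -16.63
sqrt(76) ≈ 8.71779789
s/sqrt(n) = 15.72 / 8.71779789 ≈ 1.80320767
t = -16.63 / 1.80320767 ≈ -9.222454

-9.2225


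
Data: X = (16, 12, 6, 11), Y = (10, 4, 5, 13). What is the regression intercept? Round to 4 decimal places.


a = ybar - b*xbar, where b = sum((xi-xbar)(yi-ybar)) / sum((xi-xbar)^2)
n = 4, xbar = 45/4 = 11.25, ybar = 32/4 = 8
Sxy = sum((xi-xbar)(yi-ybar)) = 21
Sxx = sum((xi-xbar)^2) = 50.75
b = Sxy / Sxx = 12/29 ≈ 0.413793
a = 8 - 0.413793 * 11.25 = 97/29 ≈ 3.344828

3.3448


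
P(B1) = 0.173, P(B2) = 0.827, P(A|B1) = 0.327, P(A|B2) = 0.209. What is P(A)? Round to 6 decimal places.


P(A) = P(A|B1)*P(B1) + P(A|B2)*P(B2)
P(A|B1)*P(B1) = 0.327 * 0.173 = 0.056571
P(A|B2)*P(B2) = 0.209 * 0.827 = 0.172843
P(A) = 0.056571 + 0.172843 = 0.229414

0.229414


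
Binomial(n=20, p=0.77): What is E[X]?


E[X] = n*p = 20 * 0.77 = 15.4

15.4


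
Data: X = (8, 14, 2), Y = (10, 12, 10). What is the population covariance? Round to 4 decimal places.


Cov = (1/n)*sum((xi-xbar)(yi-ybar))
n = 3, xbar = 24/3 = 8, ybar = 32/3 ≈ 10.666667
sum((xi-xbar)(yi-ybar)) = 12
Cov = 12 / 3 = 4

4.0000


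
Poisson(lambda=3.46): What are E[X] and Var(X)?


E[X] = Var(X) = lambda = 3.46

3.46, 3.46


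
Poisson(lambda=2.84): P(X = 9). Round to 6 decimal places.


P = e^(-lam) * lam^k / k!
e^(-2.84) ≈ 0.05842567
lam^k = 2.84^9 ≈ 12018.909372
k! = 9! = 362880
P = 0.05842567 * 12018.909372 / 362880 ≈ 0.001935

0.001935


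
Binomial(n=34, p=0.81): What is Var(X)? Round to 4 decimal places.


Var = n*p*(1-p) = 34 * 0.81 * 0.19 = 5.2326

5.2326


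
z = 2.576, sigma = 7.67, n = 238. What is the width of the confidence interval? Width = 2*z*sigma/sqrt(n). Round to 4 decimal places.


width = 2*z*sigma/sqrt(n)
2*z*sigma = 2 * 2.576 * 7.67 = 39.51584
sqrt(238) ≈ 15.427249
width = 39.51584 / 15.427249 ≈ 2.561431

2.5614


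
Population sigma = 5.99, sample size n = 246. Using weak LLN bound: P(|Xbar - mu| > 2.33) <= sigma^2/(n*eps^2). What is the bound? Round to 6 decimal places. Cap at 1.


bound = min(1, sigma^2/(n*eps^2))
sigma^2 = 5.99^2 = 35.8801
n*eps^2 = 246 * 2.33^2 = 246 * 5.4289 = 1335.5094
sigma^2/(n*eps^2) = 35.8801 / 1335.5094 ≈ 0.02686623

0.026866


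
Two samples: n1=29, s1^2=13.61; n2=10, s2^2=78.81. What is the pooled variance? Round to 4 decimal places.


sp^2 = ((n1-1)*s1^2 + (n2-1)*s2^2)/(n1+n2-2)
(n1-1)*s1^2 = 28 * 13.61 = 381.08
(n2-1)*s2^2 = 9 * 78.81 = 709.29
numerator = 381.08 + 709.29 = 1090.37
n1+n2-2 = 37
sp^2 = 1090.37 / 37 = 109037/3700 ≈ 29.469459

29.4695


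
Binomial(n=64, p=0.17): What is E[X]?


E[X] = n*p = 64 * 0.17 = 10.88

10.88


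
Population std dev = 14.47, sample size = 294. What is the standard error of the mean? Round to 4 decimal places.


SE = sigma / sqrt(n)
sqrt(294) ≈ 17.146428
SE = 14.47 / 17.146428 ≈ 0.843908

0.8439


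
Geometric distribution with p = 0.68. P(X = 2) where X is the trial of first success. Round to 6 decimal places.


P = (1-p)^(k-1) * p
(1-p)^(k-1) = 0.32^1 = 0.32
P = 0.32 * 0.68 = 0.2176

0.217600


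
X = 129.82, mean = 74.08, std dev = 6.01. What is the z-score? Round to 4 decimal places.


z = (X - mu) / sigma
X - mu = 129.82 - 74.08 = 55.74
z = 55.74 / 6.01 = 5574/601 ≈ 9.274542

9.2745


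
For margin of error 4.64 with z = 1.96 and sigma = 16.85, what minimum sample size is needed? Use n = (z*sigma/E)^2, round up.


z*sigma/E = 1.96 * 16.85 / 4.64 = 16513/2320 ≈ 7.117672
(z*sigma/E)^2 ≈ 50.661261
round up: n = 51

51


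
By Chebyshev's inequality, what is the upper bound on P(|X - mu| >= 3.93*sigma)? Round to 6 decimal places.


P <= 1/k^2
k^2 = 3.93^2 = 15.4449
1/k^2 = 1 / 15.4449 ≈ 0.06474629

0.064746


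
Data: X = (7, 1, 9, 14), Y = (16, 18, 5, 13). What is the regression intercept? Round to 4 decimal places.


a = ybar - b*xbar, where b = sum((xi-xbar)(yi-ybar)) / sum((xi-xbar)^2)
n = 4, xbar = 31/4 = 7.75, ybar = 52/4 = 13
Sxy = sum((xi-xbar)(yi-ybar)) = -46
Sxx = sum((xi-xbar)^2) = 86.75
b = Sxy / Sxx = -184/347 ≈ -0.530259
a = 13 - (-0.530259) * 7.75 = 5937/347 ≈ 17.109510

17.1095


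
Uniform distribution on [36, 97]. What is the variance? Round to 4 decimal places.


Var = (b-a)^2 / 12
(b-a)^2 = (97 - 36)^2 = 3721
Var = 3721/12 ≈ 310.083333

310.0833


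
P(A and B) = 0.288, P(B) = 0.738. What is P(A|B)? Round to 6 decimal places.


P(A|B) = P(A and B) / P(B) = 0.288 / 0.738 = 16/41 ≈ 0.39024390

0.390244


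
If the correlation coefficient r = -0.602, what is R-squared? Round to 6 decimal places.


R^2 = r^2 = (-0.602)^2 = 0.362404

0.362404


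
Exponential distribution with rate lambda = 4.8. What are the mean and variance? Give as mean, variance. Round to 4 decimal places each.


mean = 1/lam, var = 1/lam^2
mean = 1 / 4.8 = 5/24 ≈ 0.208333
lam^2 = 4.8^2 = 23.04
var = 1 / 23.04 = 25/576 ≈ 0.043403

0.2083, 0.0434


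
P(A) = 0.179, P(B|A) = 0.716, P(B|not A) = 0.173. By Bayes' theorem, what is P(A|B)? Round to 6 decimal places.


P(A|B) = P(B|A)*P(A) / P(B), P(B) = P(B|A)*P(A) + P(B|not A)*P(not A)
P(B|A)*P(A) = 0.716 * 0.179 = 0.128164
P(B|not A)*P(not A) = 0.173 * 0.821 = 0.142033
P(B) = 0.128164 + 0.142033 = 0.270197
P(A|B) = 0.128164 / 0.270197 ≈ 0.47433539

0.474335


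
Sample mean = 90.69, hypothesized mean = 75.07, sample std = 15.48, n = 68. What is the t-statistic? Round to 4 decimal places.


t = (xbar - mu0) / (s/sqrt(n))
xbar - mu0 = 90.69 - 75.07 = 15.62
sqrt(68) ≈ 8.24621125
s/sqrt(n) = 15.48 / 8.24621125 ≈ 1.87722574
t = 15.62 / 1.87722574 ≈ 8.320789

8.3208


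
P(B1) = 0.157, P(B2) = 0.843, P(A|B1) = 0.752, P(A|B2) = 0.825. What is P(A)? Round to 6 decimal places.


P(A) = P(A|B1)*P(B1) + P(A|B2)*P(B2)
P(A|B1)*P(B1) = 0.752 * 0.157 = 0.118064
P(A|B2)*P(B2) = 0.825 * 0.843 = 0.695475
P(A) = 0.118064 + 0.695475 = 0.813539

0.813539


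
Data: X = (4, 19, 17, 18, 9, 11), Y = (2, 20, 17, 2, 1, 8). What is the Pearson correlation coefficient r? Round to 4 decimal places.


r = sum((xi-xbar)(yi-ybar)) / sqrt(sum((xi-xbar)^2) * sum((yi-ybar)^2))
n = 6, xbar = 78/6 = 13, ybar = 50/6 = 25/3 ≈ 8.333333
Sxy = sum((xi-xbar)(yi-ybar)) = 160
Sxx = sum((xi-xbar)^2) = 178
Syy = sum((yi-ybar)^2) = 1036/3 ≈ 345.333333
sqrt(Sxx*Syy) ≈ 247.930098
r = Sxy / sqrt(Sxx*Syy) = 160 / 247.930098 ≈ 0.645343

0.6453


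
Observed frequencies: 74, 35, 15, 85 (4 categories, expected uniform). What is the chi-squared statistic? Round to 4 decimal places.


chi2 = sum((O-E)^2/E), E = total/4
total = 209, E = 209/4 = 52.25
(74 - 52.25)^2 / 52.25 = 473.0625 / 52.25 = 7569/836 ≈ 9.053828
(35 - 52.25)^2 / 52.25 = 297.5625 / 52.25 = 4761/836 ≈ 5.694976
(15 - 52.25)^2 / 52.25 = 1387.5625 / 52.25 = 22201/836 ≈ 26.556220
(85 - 52.25)^2 / 52.25 = 1072.5625 / 52.25 = 17161/836 ≈ 20.527512
chi2 = 12923/209 ≈ 61.832536

61.8325


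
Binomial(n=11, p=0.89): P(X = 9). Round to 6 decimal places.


P = C(n,k) * p^k * (1-p)^(n-k)
C(11,9) = 55
p^k = 0.89^9 ≈ 0.3503564
(1-p)^(n-k) = 0.11^2 = 0.0121
P = 55 * 0.3503564 * 0.0121 ≈ 0.233162

0.233162


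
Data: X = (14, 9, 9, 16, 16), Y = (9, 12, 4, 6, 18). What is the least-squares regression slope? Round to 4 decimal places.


b = sum((xi-xbar)(yi-ybar)) / sum((xi-xbar)^2)
n = 5, xbar = 64/5 = 12.8, ybar = 49/5 = 9.8
Sxy = sum((xi-xbar)(yi-ybar)) = 26.8
Sxx = sum((xi-xbar)^2) = 50.8
b = Sxy / Sxx = 67/127 ≈ 0.527559

0.5276


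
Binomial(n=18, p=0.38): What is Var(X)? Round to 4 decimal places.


Var = n*p*(1-p) = 18 * 0.38 * 0.62 = 4.2408

4.2408


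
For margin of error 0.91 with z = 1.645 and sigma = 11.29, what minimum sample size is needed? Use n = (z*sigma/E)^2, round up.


z*sigma/E = 1.645 * 11.29 / 0.91 = 53063/2600 ≈ 20.408846
(z*sigma/E)^2 ≈ 416.521001
round up: n = 417

417


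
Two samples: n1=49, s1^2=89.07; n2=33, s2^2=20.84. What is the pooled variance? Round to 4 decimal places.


sp^2 = ((n1-1)*s1^2 + (n2-1)*s2^2)/(n1+n2-2)
(n1-1)*s1^2 = 48 * 89.07 = 4275.36
(n2-1)*s2^2 = 32 * 20.84 = 666.88
numerator = 4275.36 + 666.88 = 4942.24
n1+n2-2 = 80
sp^2 = 4942.24 / 80 = 61.778

61.7780


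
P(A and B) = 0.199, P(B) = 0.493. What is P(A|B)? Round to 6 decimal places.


P(A|B) = P(A and B) / P(B) = 0.199 / 0.493 = 199/493 ≈ 0.40365112

0.403651


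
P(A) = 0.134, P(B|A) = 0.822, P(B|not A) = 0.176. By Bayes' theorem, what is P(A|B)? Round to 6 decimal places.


P(A|B) = P(B|A)*P(A) / P(B), P(B) = P(B|A)*P(A) + P(B|not A)*P(not A)
P(B|A)*P(A) = 0.822 * 0.134 = 0.110148
P(B|not A)*P(not A) = 0.176 * 0.866 = 0.152416
P(B) = 0.110148 + 0.152416 = 0.262564
P(A|B) = 0.110148 / 0.262564 ≈ 0.41950915

0.419509


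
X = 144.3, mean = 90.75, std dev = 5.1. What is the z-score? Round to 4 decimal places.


z = (X - mu) / sigma
X - mu = 144.3 - 90.75 = 53.55
z = 53.55 / 5.1 = 10.5

10.5000


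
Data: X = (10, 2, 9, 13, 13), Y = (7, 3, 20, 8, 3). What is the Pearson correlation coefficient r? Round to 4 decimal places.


r = sum((xi-xbar)(yi-ybar)) / sqrt(sum((xi-xbar)^2) * sum((yi-ybar)^2))
n = 5, xbar = 47/5 = 9.4, ybar = 41/5 = 8.2
Sxy = sum((xi-xbar)(yi-ybar)) = 13.6
Sxx = sum((xi-xbar)^2) = 81.2
Syy = sum((yi-ybar)^2) = 194.8
sqrt(Sxx*Syy) ≈ 125.768677
r = Sxy / sqrt(Sxx*Syy) = 13.6 / 125.768677 ≈ 0.108135

0.1081


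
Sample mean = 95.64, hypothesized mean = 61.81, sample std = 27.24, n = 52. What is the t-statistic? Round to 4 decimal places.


t = (xbar - mu0) / (s/sqrt(n))
xbar - mu0 = 95.64 - 61.81 = 33.83
sqrt(52) ≈ 7.21110255
s/sqrt(n) = 27.24 / 7.21110255 ≈ 3.77750834
t = 33.83 / 3.77750834 ≈ 8.955639

8.9556


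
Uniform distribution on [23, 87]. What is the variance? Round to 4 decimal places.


Var = (b-a)^2 / 12
(b-a)^2 = (87 - 23)^2 = 4096
Var = 4096/12 ≈ 341.333333

341.3333


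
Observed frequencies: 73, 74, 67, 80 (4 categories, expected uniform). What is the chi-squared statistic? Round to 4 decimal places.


chi2 = sum((O-E)^2/E), E = total/4
total = 294, E = 294/4 = 73.5
(73 - 73.5)^2 / 73.5 = 0.25 / 73.5 = 1/294 ≈ 0.003401
(74 - 73.5)^2 / 73.5 = 0.25 / 73.5 = 1/294 ≈ 0.003401
(67 - 73.5)^2 / 73.5 = 42.25 / 73.5 = 169/294 ≈ 0.574830
(80 - 73.5)^2 / 73.5 = 42.25 / 73.5 = 169/294 ≈ 0.574830
chi2 = 170/147 ≈ 1.156463

1.1565


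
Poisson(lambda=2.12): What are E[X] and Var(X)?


E[X] = Var(X) = lambda = 2.12

2.12, 2.12


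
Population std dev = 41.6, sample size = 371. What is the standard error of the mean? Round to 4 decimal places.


SE = sigma / sqrt(n)
sqrt(371) ≈ 19.261360
SE = 41.6 / 19.261360 ≈ 2.159764

2.1598


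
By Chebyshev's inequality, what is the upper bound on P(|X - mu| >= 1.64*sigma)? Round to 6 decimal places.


P <= 1/k^2
k^2 = 1.64^2 = 2.6896
1/k^2 = 1 / 2.6896 = 625/1681 ≈ 0.37180250

0.371802


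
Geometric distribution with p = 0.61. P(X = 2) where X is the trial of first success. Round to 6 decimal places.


P = (1-p)^(k-1) * p
(1-p)^(k-1) = 0.39^1 = 0.39
P = 0.39 * 0.61 = 0.2379

0.237900


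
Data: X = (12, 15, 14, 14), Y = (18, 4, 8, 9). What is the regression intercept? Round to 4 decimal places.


a = ybar - b*xbar, where b = sum((xi-xbar)(yi-ybar)) / sum((xi-xbar)^2)
n = 4, xbar = 55/4 = 13.75, ybar = 39/4 = 9.75
Sxy = sum((xi-xbar)(yi-ybar)) = -22.25
Sxx = sum((xi-xbar)^2) = 4.75
b = Sxy / Sxx = -89/19 ≈ -4.684211
a = 9.75 - (-4.684211) * 13.75 = 1409/19 ≈ 74.157895

74.1579


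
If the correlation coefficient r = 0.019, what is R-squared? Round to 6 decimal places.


R^2 = r^2 = (0.019)^2 = 0.000361

0.000361


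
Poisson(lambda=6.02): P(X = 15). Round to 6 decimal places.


P = e^(-lam) * lam^k / k!
e^(-6.02) ≈ 0.002429670
lam^k = 6.02^15 ≈ 494250786260.349804
k! = 15! = 1307674368000
P = 0.002429670 * 494250786260.349804 / 1307674368000 ≈ 0.000918

0.000918


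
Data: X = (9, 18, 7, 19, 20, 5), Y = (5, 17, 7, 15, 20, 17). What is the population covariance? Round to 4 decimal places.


Cov = (1/n)*sum((xi-xbar)(yi-ybar))
n = 6, xbar = 78/6 = 13, ybar = 81/6 = 13.5
sum((xi-xbar)(yi-ybar)) = 117
Cov = 117 / 6 = 19.5

19.5000


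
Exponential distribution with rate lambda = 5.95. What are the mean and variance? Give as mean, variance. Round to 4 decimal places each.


mean = 1/lam, var = 1/lam^2
mean = 1 / 5.95 = 20/119 ≈ 0.168067
lam^2 = 5.95^2 = 35.4025
var = 1 / 35.4025 ≈ 0.028247

0.1681, 0.0282


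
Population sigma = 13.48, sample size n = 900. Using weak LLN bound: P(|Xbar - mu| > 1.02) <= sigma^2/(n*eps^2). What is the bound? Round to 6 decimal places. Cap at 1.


bound = min(1, sigma^2/(n*eps^2))
sigma^2 = 13.48^2 = 181.7104
n*eps^2 = 900 * 1.02^2 = 900 * 1.0404 = 936.36
sigma^2/(n*eps^2) = 181.7104 / 936.36 ≈ 0.19406040

0.194060


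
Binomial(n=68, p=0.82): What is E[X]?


E[X] = n*p = 68 * 0.82 = 55.76

55.76


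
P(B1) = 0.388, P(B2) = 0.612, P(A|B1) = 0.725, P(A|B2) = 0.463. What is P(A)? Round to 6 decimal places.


P(A) = P(A|B1)*P(B1) + P(A|B2)*P(B2)
P(A|B1)*P(B1) = 0.725 * 0.388 = 0.2813
P(A|B2)*P(B2) = 0.463 * 0.612 = 0.283356
P(A) = 0.2813 + 0.283356 = 0.564656

0.564656


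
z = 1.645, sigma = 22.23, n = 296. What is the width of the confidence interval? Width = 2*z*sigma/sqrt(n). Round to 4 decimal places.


width = 2*z*sigma/sqrt(n)
2*z*sigma = 2 * 1.645 * 22.23 = 73.1367
sqrt(296) ≈ 17.204651
width = 73.1367 / 17.204651 ≈ 4.250984

4.2510


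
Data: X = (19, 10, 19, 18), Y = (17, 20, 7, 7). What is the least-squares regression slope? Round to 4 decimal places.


b = sum((xi-xbar)(yi-ybar)) / sum((xi-xbar)^2)
n = 4, xbar = 66/4 = 16.5, ybar = 51/4 = 12.75
Sxy = sum((xi-xbar)(yi-ybar)) = -59.5
Sxx = sum((xi-xbar)^2) = 57
b = Sxy / Sxx = -119/114 ≈ -1.043860

-1.0439


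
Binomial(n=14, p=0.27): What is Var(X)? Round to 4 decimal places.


Var = n*p*(1-p) = 14 * 0.27 * 0.73 = 2.7594

2.7594


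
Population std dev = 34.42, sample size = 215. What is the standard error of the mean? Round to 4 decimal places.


SE = sigma / sqrt(n)
sqrt(215) ≈ 14.662878
SE = 34.42 / 14.662878 ≈ 2.347425

2.3474


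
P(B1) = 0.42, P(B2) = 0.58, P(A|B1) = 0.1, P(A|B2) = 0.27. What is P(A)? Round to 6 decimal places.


P(A) = P(A|B1)*P(B1) + P(A|B2)*P(B2)
P(A|B1)*P(B1) = 0.1 * 0.42 = 0.042
P(A|B2)*P(B2) = 0.27 * 0.58 = 0.1566
P(A) = 0.042 + 0.1566 = 0.1986

0.198600


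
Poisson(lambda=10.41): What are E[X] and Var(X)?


E[X] = Var(X) = lambda = 10.41

10.41, 10.41


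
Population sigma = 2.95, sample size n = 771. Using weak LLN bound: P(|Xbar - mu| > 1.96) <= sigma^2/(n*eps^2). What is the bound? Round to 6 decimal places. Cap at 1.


bound = min(1, sigma^2/(n*eps^2))
sigma^2 = 2.95^2 = 8.7025
n*eps^2 = 771 * 1.96^2 = 771 * 3.8416 = 2961.8736
sigma^2/(n*eps^2) = 8.7025 / 2961.8736 ≈ 0.00293817

0.002938


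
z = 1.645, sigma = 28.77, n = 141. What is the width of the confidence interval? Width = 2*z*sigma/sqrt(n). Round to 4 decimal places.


width = 2*z*sigma/sqrt(n)
2*z*sigma = 2 * 1.645 * 28.77 = 94.6533
sqrt(141) ≈ 11.874342
width = 94.6533 / 11.874342 ≈ 7.971246

7.9712


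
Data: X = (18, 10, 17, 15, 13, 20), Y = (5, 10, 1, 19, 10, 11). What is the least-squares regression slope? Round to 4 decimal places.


b = sum((xi-xbar)(yi-ybar)) / sum((xi-xbar)^2)
n = 6, xbar = 93/6 = 15.5, ybar = 56/6 = 28/3 ≈ 9.333333
Sxy = sum((xi-xbar)(yi-ybar)) = -26
Sxx = sum((xi-xbar)^2) = 65.5
b = Sxy / Sxx = -52/131 ≈ -0.396947

-0.3969


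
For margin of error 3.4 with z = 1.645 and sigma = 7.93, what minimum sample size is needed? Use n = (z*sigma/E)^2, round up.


z*sigma/E = 1.645 * 7.93 / 3.4 ≈ 3.836721
(z*sigma/E)^2 ≈ 14.720425
round up: n = 15

15


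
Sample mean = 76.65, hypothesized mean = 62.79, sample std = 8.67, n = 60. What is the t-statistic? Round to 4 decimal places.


t = (xbar - mu0) / (s/sqrt(n))
xbar - mu0 = 76.65 - 62.79 = 13.86
sqrt(60) ≈ 7.74596669
s/sqrt(n) = 8.67 / 7.74596669 ≈ 1.11929219
t = 13.86 / 1.11929219 ≈ 12.382826

12.3828


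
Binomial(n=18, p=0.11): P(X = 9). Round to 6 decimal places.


P = C(n,k) * p^k * (1-p)^(n-k)
C(18,9) = 48620
p^k = 0.11^9 ≈ 0.000000002357948
(1-p)^(n-k) = 0.89^9 ≈ 0.3503564
P = 48620 * 0.000000002357948 * 0.3503564 ≈ 0.000040

0.000040


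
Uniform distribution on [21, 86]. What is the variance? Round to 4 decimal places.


Var = (b-a)^2 / 12
(b-a)^2 = (86 - 21)^2 = 4225
Var = 4225/12 ≈ 352.083333

352.0833


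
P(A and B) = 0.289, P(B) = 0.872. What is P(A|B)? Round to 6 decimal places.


P(A|B) = P(A and B) / P(B) = 0.289 / 0.872 = 289/872 ≈ 0.33142202

0.331422


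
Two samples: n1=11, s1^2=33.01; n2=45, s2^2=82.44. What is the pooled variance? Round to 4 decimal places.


sp^2 = ((n1-1)*s1^2 + (n2-1)*s2^2)/(n1+n2-2)
(n1-1)*s1^2 = 10 * 33.01 = 330.1
(n2-1)*s2^2 = 44 * 82.44 = 3627.36
numerator = 330.1 + 3627.36 = 3957.46
n1+n2-2 = 54
sp^2 = 3957.46 / 54 = 197873/2700 ≈ 73.286296

73.2863


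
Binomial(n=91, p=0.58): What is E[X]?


E[X] = n*p = 91 * 0.58 = 52.78

52.78


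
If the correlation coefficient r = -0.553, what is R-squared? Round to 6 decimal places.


R^2 = r^2 = (-0.553)^2 = 0.305809

0.305809


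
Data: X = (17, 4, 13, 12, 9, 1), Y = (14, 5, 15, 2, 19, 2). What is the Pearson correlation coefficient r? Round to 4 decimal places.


r = sum((xi-xbar)(yi-ybar)) / sqrt(sum((xi-xbar)^2) * sum((yi-ybar)^2))
n = 6, xbar = 56/6 = 28/3 ≈ 9.333333, ybar = 57/6 = 9.5
Sxy = sum((xi-xbar)(yi-ybar)) = 118
Sxx = sum((xi-xbar)^2) = 532/3 ≈ 177.333333
Syy = sum((yi-ybar)^2) = 273.5
sqrt(Sxx*Syy) ≈ 220.228669
r = Sxy / sqrt(Sxx*Syy) = 118 / 220.228669 ≈ 0.535807

0.5358


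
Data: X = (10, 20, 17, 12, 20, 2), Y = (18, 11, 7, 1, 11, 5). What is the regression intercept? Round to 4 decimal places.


a = ybar - b*xbar, where b = sum((xi-xbar)(yi-ybar)) / sum((xi-xbar)^2)
n = 6, xbar = 81/6 = 13.5, ybar = 53/6 ≈ 8.833333
Sxy = sum((xi-xbar)(yi-ybar)) = 45.5
Sxx = sum((xi-xbar)^2) = 243.5
b = Sxy / Sxx = 91/487 ≈ 0.186858
a = 8.833333 - 0.186858 * 13.5 = 9220/1461 ≈ 6.310746

6.3107


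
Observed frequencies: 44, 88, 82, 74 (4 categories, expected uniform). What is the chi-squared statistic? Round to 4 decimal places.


chi2 = sum((O-E)^2/E), E = total/4
total = 288, E = 288/4 = 72
(44 - 72)^2 / 72 = 784 / 72 = 98/9 ≈ 10.888889
(88 - 72)^2 / 72 = 256 / 72 = 32/9 ≈ 3.555556
(82 - 72)^2 / 72 = 100 / 72 = 25/18 ≈ 1.388889
(74 - 72)^2 / 72 = 4 / 72 = 1/18 ≈ 0.055556
chi2 = 143/9 ≈ 15.888889

15.8889


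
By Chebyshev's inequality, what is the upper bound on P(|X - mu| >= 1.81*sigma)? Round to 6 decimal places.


P <= 1/k^2
k^2 = 1.81^2 = 3.2761
1/k^2 = 1 / 3.2761 ≈ 0.30524099

0.305241


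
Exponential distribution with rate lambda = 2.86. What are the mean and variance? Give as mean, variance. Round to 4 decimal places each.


mean = 1/lam, var = 1/lam^2
mean = 1 / 2.86 = 50/143 ≈ 0.349650
lam^2 = 2.86^2 = 8.1796
var = 1 / 8.1796 ≈ 0.122255

0.3497, 0.1223


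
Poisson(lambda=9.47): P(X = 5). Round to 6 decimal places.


P = e^(-lam) * lam^k / k!
e^(-9.47) ≈ 0.00007713141
lam^k = 9.47^5 ≈ 76164.026421
k! = 5! = 120
P = 0.00007713141 * 76164.026421 / 120 ≈ 0.048955

0.048955


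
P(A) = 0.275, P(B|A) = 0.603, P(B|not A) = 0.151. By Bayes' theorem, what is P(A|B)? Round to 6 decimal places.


P(A|B) = P(B|A)*P(A) / P(B), P(B) = P(B|A)*P(A) + P(B|not A)*P(not A)
P(B|A)*P(A) = 0.603 * 0.275 = 0.165825
P(B|not A)*P(not A) = 0.151 * 0.725 = 0.109475
P(B) = 0.165825 + 0.109475 = 0.2753
P(A|B) = 0.165825 / 0.2753 ≈ 0.60234290

0.602343


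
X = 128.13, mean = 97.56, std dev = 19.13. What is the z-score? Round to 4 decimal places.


z = (X - mu) / sigma
X - mu = 128.13 - 97.56 = 30.57
z = 30.57 / 19.13 = 3057/1913 ≈ 1.598014

1.5980


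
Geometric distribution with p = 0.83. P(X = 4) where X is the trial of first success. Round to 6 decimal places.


P = (1-p)^(k-1) * p
(1-p)^(k-1) = 0.17^3 = 0.004913
P = 0.004913 * 0.83 = 0.00407779

0.004078


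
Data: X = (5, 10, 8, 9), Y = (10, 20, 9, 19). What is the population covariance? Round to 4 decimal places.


Cov = (1/n)*sum((xi-xbar)(yi-ybar))
n = 4, xbar = 32/4 = 8, ybar = 58/4 = 14.5
sum((xi-xbar)(yi-ybar)) = 29
Cov = 29 / 4 = 7.25

7.2500


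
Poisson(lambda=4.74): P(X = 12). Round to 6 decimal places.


P = e^(-lam) * lam^k / k!
e^(-4.74) ≈ 0.008738646
lam^k = 4.74^12 ≈ 128629357.421297
k! = 12! = 479001600
P = 0.008738646 * 128629357.421297 / 479001600 ≈ 0.002347

0.002347


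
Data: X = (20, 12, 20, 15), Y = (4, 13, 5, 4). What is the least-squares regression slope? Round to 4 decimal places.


b = sum((xi-xbar)(yi-ybar)) / sum((xi-xbar)^2)
n = 4, xbar = 67/4 = 16.75, ybar = 26/4 = 6.5
Sxy = sum((xi-xbar)(yi-ybar)) = -39.5
Sxx = sum((xi-xbar)^2) = 46.75
b = Sxy / Sxx = -158/187 ≈ -0.844920

-0.8449


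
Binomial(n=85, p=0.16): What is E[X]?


E[X] = n*p = 85 * 0.16 = 13.6

13.6


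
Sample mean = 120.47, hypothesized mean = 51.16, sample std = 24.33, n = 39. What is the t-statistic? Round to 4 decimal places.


t = (xbar - mu0) / (s/sqrt(n))
xbar - mu0 = 120.47 - 51.16 = 69.31
sqrt(39) ≈ 6.24499800
s/sqrt(n) = 24.33 / 6.24499800 ≈ 3.89591798
t = 69.31 / 3.89591798 ≈ 17.790416

17.7904


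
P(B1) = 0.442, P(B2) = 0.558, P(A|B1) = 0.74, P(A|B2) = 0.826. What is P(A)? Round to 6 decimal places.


P(A) = P(A|B1)*P(B1) + P(A|B2)*P(B2)
P(A|B1)*P(B1) = 0.74 * 0.442 = 0.32708
P(A|B2)*P(B2) = 0.826 * 0.558 = 0.460908
P(A) = 0.32708 + 0.460908 = 0.787988

0.787988


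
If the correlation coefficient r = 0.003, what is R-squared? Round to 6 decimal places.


R^2 = r^2 = (0.003)^2 = 0.000009

0.000009


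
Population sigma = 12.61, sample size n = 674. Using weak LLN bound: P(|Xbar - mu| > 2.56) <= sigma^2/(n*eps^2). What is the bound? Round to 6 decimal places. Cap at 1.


bound = min(1, sigma^2/(n*eps^2))
sigma^2 = 12.61^2 = 159.0121
n*eps^2 = 674 * 2.56^2 = 674 * 6.5536 = 4417.1264
sigma^2/(n*eps^2) = 159.0121 / 4417.1264 ≈ 0.03599899

0.035999


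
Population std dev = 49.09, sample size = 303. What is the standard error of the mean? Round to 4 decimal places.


SE = sigma / sqrt(n)
sqrt(303) ≈ 17.406895
SE = 49.09 / 17.406895 ≈ 2.820147

2.8201


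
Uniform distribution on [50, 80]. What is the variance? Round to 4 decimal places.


Var = (b-a)^2 / 12
(b-a)^2 = (80 - 50)^2 = 900
Var = 900/12 = 75

75.0000


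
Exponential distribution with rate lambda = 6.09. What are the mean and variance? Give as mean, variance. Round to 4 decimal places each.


mean = 1/lam, var = 1/lam^2
mean = 1 / 6.09 = 100/609 ≈ 0.164204
lam^2 = 6.09^2 = 37.0881
var = 1 / 37.0881 ≈ 0.026963

0.1642, 0.0270


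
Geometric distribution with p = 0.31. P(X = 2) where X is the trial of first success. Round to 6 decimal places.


P = (1-p)^(k-1) * p
(1-p)^(k-1) = 0.69^1 = 0.69
P = 0.69 * 0.31 = 0.2139

0.213900


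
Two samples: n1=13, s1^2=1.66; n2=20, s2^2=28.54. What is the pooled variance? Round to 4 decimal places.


sp^2 = ((n1-1)*s1^2 + (n2-1)*s2^2)/(n1+n2-2)
(n1-1)*s1^2 = 12 * 1.66 = 19.92
(n2-1)*s2^2 = 19 * 28.54 = 542.26
numerator = 19.92 + 542.26 = 562.18
n1+n2-2 = 31
sp^2 = 562.18 / 31 = 28109/1550 ≈ 18.134839

18.1348


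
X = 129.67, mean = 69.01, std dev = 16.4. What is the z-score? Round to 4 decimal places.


z = (X - mu) / sigma
X - mu = 129.67 - 69.01 = 60.66
z = 60.66 / 16.4 = 3033/820 ≈ 3.698780

3.6988


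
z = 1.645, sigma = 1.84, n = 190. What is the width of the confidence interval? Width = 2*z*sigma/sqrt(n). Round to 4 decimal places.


width = 2*z*sigma/sqrt(n)
2*z*sigma = 2 * 1.645 * 1.84 = 6.0536
sqrt(190) ≈ 13.784049
width = 6.0536 / 13.784049 ≈ 0.439174

0.4392


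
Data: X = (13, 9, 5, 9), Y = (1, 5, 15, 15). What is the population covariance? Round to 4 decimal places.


Cov = (1/n)*sum((xi-xbar)(yi-ybar))
n = 4, xbar = 36/4 = 9, ybar = 36/4 = 9
sum((xi-xbar)(yi-ybar)) = -56
Cov = -56 / 4 = -14

-14.0000


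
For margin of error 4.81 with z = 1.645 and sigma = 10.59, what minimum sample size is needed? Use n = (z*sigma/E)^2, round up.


z*sigma/E = 1.645 * 10.59 / 4.81 ≈ 3.621736
(z*sigma/E)^2 ≈ 13.116971
round up: n = 14

14


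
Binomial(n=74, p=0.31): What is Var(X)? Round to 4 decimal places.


Var = n*p*(1-p) = 74 * 0.31 * 0.69 = 15.8286

15.8286


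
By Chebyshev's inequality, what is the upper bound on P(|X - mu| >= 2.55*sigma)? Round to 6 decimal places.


P <= 1/k^2
k^2 = 2.55^2 = 6.5025
1/k^2 = 1 / 6.5025 = 400/2601 ≈ 0.15378700

0.153787


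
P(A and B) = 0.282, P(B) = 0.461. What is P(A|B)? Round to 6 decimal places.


P(A|B) = P(A and B) / P(B) = 0.282 / 0.461 = 282/461 ≈ 0.61171367

0.611714


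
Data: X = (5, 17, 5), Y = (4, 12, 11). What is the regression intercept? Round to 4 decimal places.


a = ybar - b*xbar, where b = sum((xi-xbar)(yi-ybar)) / sum((xi-xbar)^2)
n = 3, xbar = 27/3 = 9, ybar = 27/3 = 9
Sxy = sum((xi-xbar)(yi-ybar)) = 36
Sxx = sum((xi-xbar)^2) = 96
b = Sxy / Sxx = 0.375
a = 9 - 0.375 * 9 = 5.625

5.6250


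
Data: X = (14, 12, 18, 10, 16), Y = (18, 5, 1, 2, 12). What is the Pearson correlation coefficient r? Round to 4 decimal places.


r = sum((xi-xbar)(yi-ybar)) / sqrt(sum((xi-xbar)^2) * sum((yi-ybar)^2))
n = 5, xbar = 70/5 = 14, ybar = 38/5 = 7.6
Sxy = sum((xi-xbar)(yi-ybar)) = 10
Sxx = sum((xi-xbar)^2) = 40
Syy = sum((yi-ybar)^2) = 209.2
sqrt(Sxx*Syy) ≈ 91.476773
r = Sxy / sqrt(Sxx*Syy) = 10 / 91.476773 ≈ 0.109317

0.1093


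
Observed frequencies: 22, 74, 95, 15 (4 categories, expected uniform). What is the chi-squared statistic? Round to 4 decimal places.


chi2 = sum((O-E)^2/E), E = total/4
total = 206, E = 206/4 = 51.5
(22 - 51.5)^2 / 51.5 = 870.25 / 51.5 = 3481/206 ≈ 16.898058
(74 - 51.5)^2 / 51.5 = 506.25 / 51.5 = 2025/206 ≈ 9.830097
(95 - 51.5)^2 / 51.5 = 1892.25 / 51.5 = 7569/206 ≈ 36.742718
(15 - 51.5)^2 / 51.5 = 1332.25 / 51.5 = 5329/206 ≈ 25.868932
chi2 = 9202/103 ≈ 89.339806

89.3398


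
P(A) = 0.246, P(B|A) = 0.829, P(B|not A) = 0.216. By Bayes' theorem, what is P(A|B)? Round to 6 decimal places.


P(A|B) = P(B|A)*P(A) / P(B), P(B) = P(B|A)*P(A) + P(B|not A)*P(not A)
P(B|A)*P(A) = 0.829 * 0.246 = 0.203934
P(B|not A)*P(not A) = 0.216 * 0.754 = 0.162864
P(B) = 0.203934 + 0.162864 = 0.366798
P(A|B) = 0.203934 / 0.366798 ≈ 0.55598449

0.555984


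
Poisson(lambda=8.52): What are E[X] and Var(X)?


E[X] = Var(X) = lambda = 8.52

8.52, 8.52


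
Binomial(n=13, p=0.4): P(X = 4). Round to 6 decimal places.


P = C(n,k) * p^k * (1-p)^(n-k)
C(13,4) = 715
p^k = 0.4^4 = 0.0256
(1-p)^(n-k) = 0.6^9 ≈ 0.01007770
P = 715 * 0.0256 * 0.01007770 ≈ 0.184462

0.184462


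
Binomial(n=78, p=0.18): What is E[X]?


E[X] = n*p = 78 * 0.18 = 14.04

14.04


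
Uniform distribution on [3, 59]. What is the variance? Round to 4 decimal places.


Var = (b-a)^2 / 12
(b-a)^2 = (59 - 3)^2 = 3136
Var = 3136/12 ≈ 261.333333

261.3333


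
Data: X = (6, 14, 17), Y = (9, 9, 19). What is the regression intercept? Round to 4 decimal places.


a = ybar - b*xbar, where b = sum((xi-xbar)(yi-ybar)) / sum((xi-xbar)^2)
n = 3, xbar = 37/3 ≈ 12.333333, ybar = 37/3 ≈ 12.333333
Sxy = sum((xi-xbar)(yi-ybar)) = 140/3 ≈ 46.666667
Sxx = sum((xi-xbar)^2) = 194/3 ≈ 64.666667
b = Sxy / Sxx = 70/97 ≈ 0.721649
a = 12.333333 - 0.721649 * 12.333333 = 333/97 ≈ 3.432990

3.4330


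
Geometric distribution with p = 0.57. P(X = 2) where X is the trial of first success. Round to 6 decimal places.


P = (1-p)^(k-1) * p
(1-p)^(k-1) = 0.43^1 = 0.43
P = 0.43 * 0.57 = 0.2451

0.245100


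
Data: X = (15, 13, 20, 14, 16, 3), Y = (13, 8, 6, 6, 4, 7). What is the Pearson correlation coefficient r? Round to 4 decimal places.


r = sum((xi-xbar)(yi-ybar)) / sqrt(sum((xi-xbar)^2) * sum((yi-ybar)^2))
n = 6, xbar = 81/6 = 13.5, ybar = 44/6 = 22/3 ≈ 7.333333
Sxy = sum((xi-xbar)(yi-ybar)) = -6
Sxx = sum((xi-xbar)^2) = 161.5
Syy = sum((yi-ybar)^2) = 142/3 ≈ 47.333333
sqrt(Sxx*Syy) ≈ 87.431878
r = Sxy / sqrt(Sxx*Syy) = -6 / 87.431878 ≈ -0.068625

-0.0686


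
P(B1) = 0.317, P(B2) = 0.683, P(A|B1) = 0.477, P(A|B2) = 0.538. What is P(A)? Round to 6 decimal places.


P(A) = P(A|B1)*P(B1) + P(A|B2)*P(B2)
P(A|B1)*P(B1) = 0.477 * 0.317 = 0.151209
P(A|B2)*P(B2) = 0.538 * 0.683 = 0.367454
P(A) = 0.151209 + 0.367454 = 0.518663

0.518663


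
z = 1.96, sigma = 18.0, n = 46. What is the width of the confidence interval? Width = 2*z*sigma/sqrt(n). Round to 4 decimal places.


width = 2*z*sigma/sqrt(n)
2*z*sigma = 2 * 1.96 * 18.0 = 70.56
sqrt(46) ≈ 6.782330
width = 70.56 / 6.782330 ≈ 10.403504

10.4035


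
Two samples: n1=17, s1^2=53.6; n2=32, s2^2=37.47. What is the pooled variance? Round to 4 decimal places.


sp^2 = ((n1-1)*s1^2 + (n2-1)*s2^2)/(n1+n2-2)
(n1-1)*s1^2 = 16 * 53.6 = 857.6
(n2-1)*s2^2 = 31 * 37.47 = 1161.57
numerator = 857.6 + 1161.57 = 2019.17
n1+n2-2 = 47
sp^2 = 2019.17 / 47 = 201917/4700 ≈ 42.961064

42.9611
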